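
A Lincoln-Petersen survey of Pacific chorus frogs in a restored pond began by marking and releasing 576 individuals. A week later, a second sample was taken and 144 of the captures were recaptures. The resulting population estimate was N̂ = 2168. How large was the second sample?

From N = M·C/R: C = N·R / M = 2168·144 / 576 = 312192 / 576 = 542.

C = 542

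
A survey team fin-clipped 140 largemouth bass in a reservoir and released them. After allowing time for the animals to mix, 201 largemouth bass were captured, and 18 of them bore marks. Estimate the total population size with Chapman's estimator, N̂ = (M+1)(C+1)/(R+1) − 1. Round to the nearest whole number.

N ≈ 1498

N̂ = (140+1)(201+1)/(18+1) − 1 = 141·202/19 − 1
= 28482/19 − 1 ≈ 1499.1 − 1 ≈ 1498.1 → 1498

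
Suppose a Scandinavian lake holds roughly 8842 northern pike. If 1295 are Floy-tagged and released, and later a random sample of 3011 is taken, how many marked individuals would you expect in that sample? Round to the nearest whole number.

The marked fraction of the population is 1295/8842, so in a sample of 3011 expect C·(M/N) marked.
E[R] = 1295 × 3011 / 8842 = 3899245 / 8842 ≈ 441.0 → 441

expected recaptures ≈ 441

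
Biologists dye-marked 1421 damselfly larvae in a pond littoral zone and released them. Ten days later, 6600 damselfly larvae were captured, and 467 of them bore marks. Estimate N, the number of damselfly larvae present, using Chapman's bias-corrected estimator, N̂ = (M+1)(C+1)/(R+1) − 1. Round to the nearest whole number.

N̂ = (1421+1)(6600+1)/(467+1) − 1 = 1422·6601/468 − 1
= 9386622/468 − 1 ≈ 20056.9 − 1 ≈ 20055.9 → 20056

N ≈ 20,056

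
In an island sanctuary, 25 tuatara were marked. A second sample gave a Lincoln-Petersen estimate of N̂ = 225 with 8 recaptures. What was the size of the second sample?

From N = M·C/R: C = N·R / M = 225·8 / 25 = 1800 / 25 = 72.

C = 72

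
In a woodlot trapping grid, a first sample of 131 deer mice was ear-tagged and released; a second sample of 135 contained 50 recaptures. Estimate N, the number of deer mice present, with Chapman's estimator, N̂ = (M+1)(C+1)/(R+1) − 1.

N = 351

N̂ = (131+1)(135+1)/(50+1) − 1 = 132·136/51 − 1
= 17952/51 − 1 = 352 − 1 = 351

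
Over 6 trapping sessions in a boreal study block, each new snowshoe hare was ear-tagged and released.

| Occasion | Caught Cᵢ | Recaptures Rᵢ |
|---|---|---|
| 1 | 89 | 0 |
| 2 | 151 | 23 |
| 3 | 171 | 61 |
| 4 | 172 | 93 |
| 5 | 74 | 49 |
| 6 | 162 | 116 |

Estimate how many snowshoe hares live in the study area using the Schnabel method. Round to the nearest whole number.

N ≈ 604

Marked at large before each occasion: Mᵢ = Σⱼ<ᵢ (Cⱼ − Rⱼ) → M1=0, M2=89, M3=217, M4=327, M5=406, M6=431
Σ MᵢCᵢ = 0·89 + 89·151 + 217·171 + 327·172 + 406·74 + 431·162 = 0 + 13439 + 37107 + 56244 + 30044 + 69822 = 206656
Σ Rᵢ = 0 + 23 + 61 + 93 + 49 + 116 = 342
N̂ = 206656 / 342 ≈ 604.3 → 604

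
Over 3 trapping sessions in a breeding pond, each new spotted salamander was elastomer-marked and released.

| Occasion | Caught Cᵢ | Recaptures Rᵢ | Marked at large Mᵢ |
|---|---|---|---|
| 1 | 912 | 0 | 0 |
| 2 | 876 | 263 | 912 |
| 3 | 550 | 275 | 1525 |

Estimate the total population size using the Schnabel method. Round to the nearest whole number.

N ≈ 3044

Σ MᵢCᵢ = 0·912 + 912·876 + 1525·550 = 0 + 798912 + 838750 = 1637662
Σ Rᵢ = 0 + 263 + 275 = 538
N̂ = 1637662 / 538 ≈ 3044.0 → 3044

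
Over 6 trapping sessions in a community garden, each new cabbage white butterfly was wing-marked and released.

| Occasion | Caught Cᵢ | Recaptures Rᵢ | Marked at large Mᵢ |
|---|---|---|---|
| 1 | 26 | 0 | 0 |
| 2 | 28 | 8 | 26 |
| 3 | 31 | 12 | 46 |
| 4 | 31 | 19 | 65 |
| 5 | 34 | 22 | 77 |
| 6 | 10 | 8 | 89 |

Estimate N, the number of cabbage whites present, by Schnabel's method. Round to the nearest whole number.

N ≈ 111

Σ MᵢCᵢ = 0·26 + 26·28 + 46·31 + 65·31 + 77·34 + 89·10 = 0 + 728 + 1426 + 2015 + 2618 + 890 = 7677
Σ Rᵢ = 0 + 8 + 12 + 19 + 22 + 8 = 69
N̂ = 7677 / 69 ≈ 111.3 → 111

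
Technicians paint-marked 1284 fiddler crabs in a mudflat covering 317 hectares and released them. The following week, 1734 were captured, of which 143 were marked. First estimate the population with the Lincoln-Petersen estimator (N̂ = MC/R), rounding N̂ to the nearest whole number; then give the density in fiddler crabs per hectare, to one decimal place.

density ≈ 49.1 fiddler crabs per hectare

N̂ = 1284·1734/143 = 2226456/143 ≈ 15569.6 → 15570
Density = N̂ / area = 15570 / 317 ≈ 49.12 → 49.1 per hectare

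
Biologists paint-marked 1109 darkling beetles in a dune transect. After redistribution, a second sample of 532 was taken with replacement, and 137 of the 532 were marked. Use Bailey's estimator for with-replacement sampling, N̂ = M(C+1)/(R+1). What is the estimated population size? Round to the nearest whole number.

N ≈ 4283

N̂ = 1109·(532+1)/(137+1) = 1109·533/138 = 591097/138 ≈ 4283.3 → 4283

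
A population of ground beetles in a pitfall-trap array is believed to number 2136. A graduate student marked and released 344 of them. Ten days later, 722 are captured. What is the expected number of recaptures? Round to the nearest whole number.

The marked fraction of the population is 344/2136, so in a sample of 722 expect C·(M/N) marked.
E[R] = 344 × 722 / 2136 = 248368 / 2136 ≈ 116.3 → 116

expected recaptures ≈ 116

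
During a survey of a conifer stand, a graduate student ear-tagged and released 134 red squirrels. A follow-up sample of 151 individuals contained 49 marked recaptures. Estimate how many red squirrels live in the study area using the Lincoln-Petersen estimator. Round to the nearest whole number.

N ≈ 413

The marked fraction in the recapture sample should equal the marked fraction in the population: 49/151 = 134/N.
N = (134 × 151) / 49 = 20234 / 49 ≈ 412.9 → 413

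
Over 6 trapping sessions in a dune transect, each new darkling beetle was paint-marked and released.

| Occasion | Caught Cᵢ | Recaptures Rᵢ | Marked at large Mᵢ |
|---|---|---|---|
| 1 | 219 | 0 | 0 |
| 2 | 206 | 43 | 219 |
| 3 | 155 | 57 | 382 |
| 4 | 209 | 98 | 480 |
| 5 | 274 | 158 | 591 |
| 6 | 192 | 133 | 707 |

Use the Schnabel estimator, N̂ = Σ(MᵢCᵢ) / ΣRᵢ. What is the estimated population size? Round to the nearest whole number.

Σ MᵢCᵢ = 0·219 + 219·206 + 382·155 + 480·209 + 591·274 + 707·192 = 0 + 45114 + 59210 + 100320 + 161934 + 135744 = 502322
Σ Rᵢ = 0 + 43 + 57 + 98 + 158 + 133 = 489
N̂ = 502322 / 489 ≈ 1027.2 → 1027

N ≈ 1027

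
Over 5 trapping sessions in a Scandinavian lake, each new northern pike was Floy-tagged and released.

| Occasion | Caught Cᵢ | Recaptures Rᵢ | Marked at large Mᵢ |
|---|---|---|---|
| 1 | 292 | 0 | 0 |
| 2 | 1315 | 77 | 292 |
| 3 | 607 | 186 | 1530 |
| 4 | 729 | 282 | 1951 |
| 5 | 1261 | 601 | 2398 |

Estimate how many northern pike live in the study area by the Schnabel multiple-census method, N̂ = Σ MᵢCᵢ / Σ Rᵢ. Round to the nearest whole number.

N ≈ 5025

Σ MᵢCᵢ = 0·292 + 292·1315 + 1530·607 + 1951·729 + 2398·1261 = 0 + 383980 + 928710 + 1422279 + 3023878 = 5758847
Σ Rᵢ = 0 + 77 + 186 + 282 + 601 = 1146
N̂ = 5758847 / 1146 ≈ 5025.2 → 5025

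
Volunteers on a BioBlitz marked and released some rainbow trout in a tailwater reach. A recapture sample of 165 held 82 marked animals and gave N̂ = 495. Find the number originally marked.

M = 246

From N = M·C/R: M = N·R / C = 495·82 / 165 = 40590 / 165 = 246.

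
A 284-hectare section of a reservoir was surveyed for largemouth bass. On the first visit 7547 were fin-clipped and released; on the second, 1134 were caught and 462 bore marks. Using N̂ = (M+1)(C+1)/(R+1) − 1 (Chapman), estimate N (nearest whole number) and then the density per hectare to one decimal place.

N̂ = 7548·1135/463 − 1 = 8566980/463 − 1 ≈ 18502.2 → 18502
Density = N̂ / area = 18502 / 284 ≈ 65.148 → 65.1 per hectare

density ≈ 65.1 largemouth bass per hectare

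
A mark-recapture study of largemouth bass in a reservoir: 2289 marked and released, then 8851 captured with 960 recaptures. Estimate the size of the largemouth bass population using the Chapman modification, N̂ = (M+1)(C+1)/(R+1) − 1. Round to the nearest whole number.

N ≈ 21,093

N̂ = (2289+1)(8851+1)/(960+1) − 1 = 2290·8852/961 − 1
= 20271080/961 − 1 ≈ 21093.7 − 1 ≈ 21092.7 → 21093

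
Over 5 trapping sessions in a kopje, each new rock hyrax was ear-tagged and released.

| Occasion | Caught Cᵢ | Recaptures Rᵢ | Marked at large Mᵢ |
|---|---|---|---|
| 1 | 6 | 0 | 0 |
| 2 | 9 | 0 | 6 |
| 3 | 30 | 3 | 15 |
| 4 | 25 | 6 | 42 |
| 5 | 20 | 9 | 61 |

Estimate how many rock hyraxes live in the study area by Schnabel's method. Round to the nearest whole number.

Σ MᵢCᵢ = 0·6 + 6·9 + 15·30 + 42·25 + 61·20 = 0 + 54 + 450 + 1050 + 1220 = 2774
Σ Rᵢ = 0 + 0 + 3 + 6 + 9 = 18
N̂ = 2774 / 18 ≈ 154.1 → 154

N ≈ 154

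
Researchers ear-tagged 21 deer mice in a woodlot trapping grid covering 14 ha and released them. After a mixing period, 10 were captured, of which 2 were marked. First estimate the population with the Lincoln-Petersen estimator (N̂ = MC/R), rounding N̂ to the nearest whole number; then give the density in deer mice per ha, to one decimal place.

density ≈ 7.5 deer mice per ha

N̂ = 21·10/2 = 210/2 = 105
Density = N̂ / area = 105 / 14 ≈ 7.50 → 7.5 per ha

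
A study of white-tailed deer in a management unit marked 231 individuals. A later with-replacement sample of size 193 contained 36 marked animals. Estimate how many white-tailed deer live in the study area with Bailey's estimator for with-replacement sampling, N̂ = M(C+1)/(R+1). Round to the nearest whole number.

N̂ = 231·(193+1)/(36+1) = 231·194/37 = 44814/37 ≈ 1211.2 → 1211

N ≈ 1211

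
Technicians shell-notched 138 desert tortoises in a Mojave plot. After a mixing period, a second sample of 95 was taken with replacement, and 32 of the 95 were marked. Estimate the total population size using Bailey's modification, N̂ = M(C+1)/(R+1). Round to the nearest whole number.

N ≈ 401

N̂ = 138·(95+1)/(32+1) = 138·96/33 = 13248/33 ≈ 401.45 → 401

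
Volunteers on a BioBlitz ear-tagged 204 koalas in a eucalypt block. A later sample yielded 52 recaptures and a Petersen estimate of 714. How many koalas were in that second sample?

From N = M·C/R: C = N·R / M = 714·52 / 204 = 37128 / 204 = 182.

C = 182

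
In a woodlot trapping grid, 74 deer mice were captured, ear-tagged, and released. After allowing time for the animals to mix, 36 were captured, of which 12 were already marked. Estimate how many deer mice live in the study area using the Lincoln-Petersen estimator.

N = (74 × 36) / 12 = 2664 / 12 = 222

N = 222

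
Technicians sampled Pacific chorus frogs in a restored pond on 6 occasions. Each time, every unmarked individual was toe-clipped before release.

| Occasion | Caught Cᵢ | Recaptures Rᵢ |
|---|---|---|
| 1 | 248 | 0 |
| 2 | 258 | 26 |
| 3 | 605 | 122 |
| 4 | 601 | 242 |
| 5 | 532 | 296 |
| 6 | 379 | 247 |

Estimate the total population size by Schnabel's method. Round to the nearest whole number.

Marked at large before each occasion: Mᵢ = Σⱼ<ᵢ (Cⱼ − Rⱼ) → M1=0, M2=248, M3=480, M4=963, M5=1322, M6=1558
Σ MᵢCᵢ = 0·248 + 248·258 + 480·605 + 963·601 + 1322·532 + 1558·379 = 0 + 63984 + 290400 + 578763 + 703304 + 590482 = 2226933
Σ Rᵢ = 0 + 26 + 122 + 242 + 296 + 247 = 933
N̂ = 2226933 / 933 ≈ 2386.9 → 2387

N ≈ 2387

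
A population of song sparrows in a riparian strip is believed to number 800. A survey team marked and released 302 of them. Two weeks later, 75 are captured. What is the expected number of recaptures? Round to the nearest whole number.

expected recaptures ≈ 28

Expected recaptures E[R] = M·C / N.
E[R] = 302 × 75 / 800 = 22650 / 800 ≈ 28.3 → 28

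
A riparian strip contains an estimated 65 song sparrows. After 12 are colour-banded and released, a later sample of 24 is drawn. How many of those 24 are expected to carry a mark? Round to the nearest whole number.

The marked fraction of the population is 12/65, so in a sample of 24 expect C·(M/N) marked.
E[R] = 12 × 24 / 65 = 288 / 65 ≈ 4.4 → 4

expected recaptures ≈ 4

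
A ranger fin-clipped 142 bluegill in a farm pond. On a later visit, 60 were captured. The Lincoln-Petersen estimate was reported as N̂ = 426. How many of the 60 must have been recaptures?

R = 20

From N = M·C/R: R = M·C / N = 142·60 / 426 = 8520 / 426 = 20.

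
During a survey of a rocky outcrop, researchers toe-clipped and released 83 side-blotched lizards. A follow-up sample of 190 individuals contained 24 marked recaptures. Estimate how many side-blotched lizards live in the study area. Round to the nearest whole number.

N ≈ 657

N = (83 × 190) / 24 = 15770 / 24 ≈ 657.1 → 657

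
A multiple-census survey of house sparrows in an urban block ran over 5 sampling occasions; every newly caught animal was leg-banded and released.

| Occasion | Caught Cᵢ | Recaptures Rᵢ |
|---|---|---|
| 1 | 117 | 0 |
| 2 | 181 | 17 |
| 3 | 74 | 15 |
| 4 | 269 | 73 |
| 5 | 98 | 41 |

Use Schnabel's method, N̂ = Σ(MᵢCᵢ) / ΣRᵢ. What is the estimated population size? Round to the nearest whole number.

Marked at large before each occasion: Mᵢ = Σⱼ<ᵢ (Cⱼ − Rⱼ) → M1=0, M2=117, M3=281, M4=340, M5=536
Σ MᵢCᵢ = 0·117 + 117·181 + 281·74 + 340·269 + 536·98 = 0 + 21177 + 20794 + 91460 + 52528 = 185959
Σ Rᵢ = 0 + 17 + 15 + 73 + 41 = 146
N̂ = 185959 / 146 ≈ 1273.7 → 1274

N ≈ 1274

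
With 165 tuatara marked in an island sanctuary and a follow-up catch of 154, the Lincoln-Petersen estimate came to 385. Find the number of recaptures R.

R = 66

From N = M·C/R: R = M·C / N = 165·154 / 385 = 25410 / 385 = 66.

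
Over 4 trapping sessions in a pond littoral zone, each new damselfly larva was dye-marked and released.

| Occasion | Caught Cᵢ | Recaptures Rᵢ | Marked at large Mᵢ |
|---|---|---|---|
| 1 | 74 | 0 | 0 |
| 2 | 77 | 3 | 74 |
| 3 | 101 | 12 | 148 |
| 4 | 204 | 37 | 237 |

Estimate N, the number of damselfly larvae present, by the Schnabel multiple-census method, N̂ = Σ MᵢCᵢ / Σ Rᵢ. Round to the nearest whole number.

N ≈ 1327

Σ MᵢCᵢ = 0·74 + 74·77 + 148·101 + 237·204 = 0 + 5698 + 14948 + 48348 = 68994
Σ Rᵢ = 0 + 3 + 12 + 37 = 52
N̂ = 68994 / 52 ≈ 1326.8 → 1327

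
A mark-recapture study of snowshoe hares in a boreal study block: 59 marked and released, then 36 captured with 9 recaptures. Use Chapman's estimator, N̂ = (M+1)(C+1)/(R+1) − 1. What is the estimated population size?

N̂ = (59+1)(36+1)/(9+1) − 1 = 60·37/10 − 1
= 2220/10 − 1 = 222 − 1 = 221

N = 221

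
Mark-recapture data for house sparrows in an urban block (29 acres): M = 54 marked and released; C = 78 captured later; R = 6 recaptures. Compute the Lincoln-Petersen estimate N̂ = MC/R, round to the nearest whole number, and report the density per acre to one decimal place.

N̂ = 54·78/6 = 4212/6 = 702
Density = N̂ / area = 702 / 29 ≈ 24.21 → 24.2 per acre

density ≈ 24.2 house sparrows per acre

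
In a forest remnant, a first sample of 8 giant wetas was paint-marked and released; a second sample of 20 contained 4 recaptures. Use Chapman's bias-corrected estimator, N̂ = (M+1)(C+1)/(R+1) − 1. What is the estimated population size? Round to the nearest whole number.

N̂ = (8+1)(20+1)/(4+1) − 1 = 9·21/5 − 1
= 189/5 − 1 ≈ 37.8 − 1 ≈ 36.8 → 37

N ≈ 37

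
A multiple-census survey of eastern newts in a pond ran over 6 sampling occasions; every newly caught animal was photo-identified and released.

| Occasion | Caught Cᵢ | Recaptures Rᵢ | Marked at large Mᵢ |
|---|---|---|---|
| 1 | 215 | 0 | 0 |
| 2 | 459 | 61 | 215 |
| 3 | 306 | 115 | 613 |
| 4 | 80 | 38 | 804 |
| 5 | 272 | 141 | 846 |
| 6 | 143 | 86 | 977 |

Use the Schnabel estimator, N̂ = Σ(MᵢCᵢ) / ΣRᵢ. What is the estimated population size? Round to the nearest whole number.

N ≈ 1634

Σ MᵢCᵢ = 0·215 + 215·459 + 613·306 + 804·80 + 846·272 + 977·143 = 0 + 98685 + 187578 + 64320 + 230112 + 139711 = 720406
Σ Rᵢ = 0 + 61 + 115 + 38 + 141 + 86 = 441
N̂ = 720406 / 441 ≈ 1633.6 → 1634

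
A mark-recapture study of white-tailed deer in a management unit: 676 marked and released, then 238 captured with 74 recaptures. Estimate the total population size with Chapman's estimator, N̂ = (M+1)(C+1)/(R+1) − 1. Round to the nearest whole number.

N̂ = (676+1)(238+1)/(74+1) − 1 = 677·239/75 − 1
= 161803/75 − 1 ≈ 2157.4 − 1 ≈ 2156.4 → 2156

N ≈ 2156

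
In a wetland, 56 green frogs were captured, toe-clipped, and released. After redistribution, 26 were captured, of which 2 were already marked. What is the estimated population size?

N = 728

N = (56 × 26) / 2 = 1456 / 2 = 728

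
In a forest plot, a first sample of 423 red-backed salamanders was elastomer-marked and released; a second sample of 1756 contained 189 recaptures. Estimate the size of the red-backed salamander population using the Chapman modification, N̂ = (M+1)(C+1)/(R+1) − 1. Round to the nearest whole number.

N ≈ 3920

N̂ = (423+1)(1756+1)/(189+1) − 1 = 424·1757/190 − 1
= 744968/190 − 1 ≈ 3920.9 − 1 ≈ 3919.9 → 3920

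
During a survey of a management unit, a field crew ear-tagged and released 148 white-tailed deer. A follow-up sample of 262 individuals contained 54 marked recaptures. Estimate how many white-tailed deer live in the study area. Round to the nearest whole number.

N ≈ 718

The marked fraction in the recapture sample should equal the marked fraction in the population: 54/262 = 148/N.
N = (148 × 262) / 54 = 38776 / 54 ≈ 718.1 → 718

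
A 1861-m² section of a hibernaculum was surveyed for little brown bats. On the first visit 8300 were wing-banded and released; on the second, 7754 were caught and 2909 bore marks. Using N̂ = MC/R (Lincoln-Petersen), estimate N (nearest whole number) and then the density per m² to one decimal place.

density ≈ 11.9 little brown bats per m²

N̂ = 8300·7754/2909 = 64358200/2909 ≈ 22123.8 → 22124
Density = N̂ / area = 22124 / 1861 ≈ 11.89 → 11.9 per m²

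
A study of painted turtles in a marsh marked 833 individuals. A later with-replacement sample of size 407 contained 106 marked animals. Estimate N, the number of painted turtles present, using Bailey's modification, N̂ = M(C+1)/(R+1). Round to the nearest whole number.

N̂ = 833·(407+1)/(106+1) = 833·408/107 = 339864/107 ≈ 3176.3 → 3176

N ≈ 3176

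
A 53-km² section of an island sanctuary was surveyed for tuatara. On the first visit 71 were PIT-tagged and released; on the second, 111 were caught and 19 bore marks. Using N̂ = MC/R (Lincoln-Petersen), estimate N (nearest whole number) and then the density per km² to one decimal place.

density ≈ 7.8 tuatara per km²

N̂ = 71·111/19 = 7881/19 ≈ 414.8 → 415
Density = N̂ / area = 415 / 53 ≈ 7.83 → 7.8 per km²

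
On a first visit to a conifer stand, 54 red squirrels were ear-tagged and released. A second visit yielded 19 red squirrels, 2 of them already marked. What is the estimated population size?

N = 513

Lincoln-Petersen assumes M/N = R/C, so N = M·C / R.
N = (54 × 19) / 2 = 1026 / 2 = 513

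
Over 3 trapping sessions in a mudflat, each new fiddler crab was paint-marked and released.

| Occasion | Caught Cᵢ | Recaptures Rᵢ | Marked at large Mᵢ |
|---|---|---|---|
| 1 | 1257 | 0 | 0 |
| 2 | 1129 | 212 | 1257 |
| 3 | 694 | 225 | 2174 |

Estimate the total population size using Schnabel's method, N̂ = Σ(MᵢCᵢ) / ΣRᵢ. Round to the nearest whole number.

Σ MᵢCᵢ = 0·1257 + 1257·1129 + 2174·694 = 0 + 1419153 + 1508756 = 2927909
Σ Rᵢ = 0 + 212 + 225 = 437
N̂ = 2927909 / 437 ≈ 6700.0 → 6700

N ≈ 6700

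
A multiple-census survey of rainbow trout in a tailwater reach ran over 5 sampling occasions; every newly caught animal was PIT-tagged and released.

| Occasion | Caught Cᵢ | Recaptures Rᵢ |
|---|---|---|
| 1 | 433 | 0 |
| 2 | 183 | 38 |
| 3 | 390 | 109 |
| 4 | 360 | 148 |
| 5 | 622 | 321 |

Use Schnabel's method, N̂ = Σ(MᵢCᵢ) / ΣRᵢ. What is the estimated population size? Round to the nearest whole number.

N ≈ 2078

Marked at large before each occasion: Mᵢ = Σⱼ<ᵢ (Cⱼ − Rⱼ) → M1=0, M2=433, M3=578, M4=859, M5=1071
Σ MᵢCᵢ = 0·433 + 433·183 + 578·390 + 859·360 + 1071·622 = 0 + 79239 + 225420 + 309240 + 666162 = 1280061
Σ Rᵢ = 0 + 38 + 109 + 148 + 321 = 616
N̂ = 1280061 / 616 ≈ 2078.0 → 2078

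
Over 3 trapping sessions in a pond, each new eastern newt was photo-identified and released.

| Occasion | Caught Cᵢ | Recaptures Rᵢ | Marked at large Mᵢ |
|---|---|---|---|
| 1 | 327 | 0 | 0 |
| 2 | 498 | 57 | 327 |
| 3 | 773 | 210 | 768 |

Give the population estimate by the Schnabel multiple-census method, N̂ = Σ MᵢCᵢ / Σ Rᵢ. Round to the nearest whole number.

Σ MᵢCᵢ = 0·327 + 327·498 + 768·773 = 0 + 162846 + 593664 = 756510
Σ Rᵢ = 0 + 57 + 210 = 267
N̂ = 756510 / 267 ≈ 2833.4 → 2833

N ≈ 2833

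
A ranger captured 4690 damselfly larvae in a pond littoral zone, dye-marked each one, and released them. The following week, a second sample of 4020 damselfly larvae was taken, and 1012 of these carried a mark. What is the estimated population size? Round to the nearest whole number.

Lincoln-Petersen assumes M/N = R/C, so N = M·C / R.
N = (4690 × 4020) / 1012 = 18853800 / 1012 ≈ 18630.2 → 18630

N ≈ 18,630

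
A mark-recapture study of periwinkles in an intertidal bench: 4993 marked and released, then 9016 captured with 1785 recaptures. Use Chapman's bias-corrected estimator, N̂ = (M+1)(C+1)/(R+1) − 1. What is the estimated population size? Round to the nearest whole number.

N̂ = (4993+1)(9016+1)/(1785+1) − 1 = 4994·9017/1786 − 1
= 45030898/1786 − 1 ≈ 25213.3 − 1 ≈ 25212.3 → 25212

N ≈ 25,212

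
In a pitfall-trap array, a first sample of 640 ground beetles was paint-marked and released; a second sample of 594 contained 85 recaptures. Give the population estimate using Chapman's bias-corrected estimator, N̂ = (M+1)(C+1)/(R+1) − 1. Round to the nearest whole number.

N ≈ 4434

N̂ = (640+1)(594+1)/(85+1) − 1 = 641·595/86 − 1
= 381395/86 − 1 ≈ 4434.8 − 1 ≈ 4433.8 → 4434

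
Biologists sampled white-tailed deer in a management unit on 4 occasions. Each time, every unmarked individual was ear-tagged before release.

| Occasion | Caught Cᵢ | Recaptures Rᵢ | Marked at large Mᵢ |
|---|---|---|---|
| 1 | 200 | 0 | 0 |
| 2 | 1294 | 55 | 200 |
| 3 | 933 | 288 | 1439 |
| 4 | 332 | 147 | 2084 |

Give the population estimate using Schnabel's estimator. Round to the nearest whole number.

N ≈ 4680

Σ MᵢCᵢ = 0·200 + 200·1294 + 1439·933 + 2084·332 = 0 + 258800 + 1342587 + 691888 = 2293275
Σ Rᵢ = 0 + 55 + 288 + 147 = 490
N̂ = 2293275 / 490 ≈ 4680.2 → 4680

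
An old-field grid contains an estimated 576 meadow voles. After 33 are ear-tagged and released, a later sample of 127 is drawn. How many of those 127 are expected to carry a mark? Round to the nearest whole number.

expected recaptures ≈ 7

Expected recaptures E[R] = M·C / N.
E[R] = 33 × 127 / 576 = 4191 / 576 ≈ 7.3 → 7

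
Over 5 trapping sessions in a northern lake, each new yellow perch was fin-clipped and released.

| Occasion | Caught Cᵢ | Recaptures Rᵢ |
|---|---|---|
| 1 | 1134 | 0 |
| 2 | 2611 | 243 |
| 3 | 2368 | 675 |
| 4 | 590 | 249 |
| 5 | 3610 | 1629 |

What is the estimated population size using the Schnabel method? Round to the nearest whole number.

Marked at large before each occasion: Mᵢ = Σⱼ<ᵢ (Cⱼ − Rⱼ) → M1=0, M2=1134, M3=3502, M4=5195, M5=5536
Σ MᵢCᵢ = 0·1134 + 1134·2611 + 3502·2368 + 5195·590 + 5536·3610 = 0 + 2960874 + 8292736 + 3065050 + 19984960 = 34303620
Σ Rᵢ = 0 + 243 + 675 + 249 + 1629 = 2796
N̂ = 34303620 / 2796 ≈ 12268.8 → 12269

N ≈ 12,269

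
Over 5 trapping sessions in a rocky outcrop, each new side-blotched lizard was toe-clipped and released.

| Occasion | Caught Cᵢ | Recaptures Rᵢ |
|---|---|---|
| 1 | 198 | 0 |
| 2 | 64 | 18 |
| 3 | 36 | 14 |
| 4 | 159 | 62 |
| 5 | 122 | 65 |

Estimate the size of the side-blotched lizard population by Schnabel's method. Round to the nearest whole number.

N ≈ 679

Marked at large before each occasion: Mᵢ = Σⱼ<ᵢ (Cⱼ − Rⱼ) → M1=0, M2=198, M3=244, M4=266, M5=363
Σ MᵢCᵢ = 0·198 + 198·64 + 244·36 + 266·159 + 363·122 = 0 + 12672 + 8784 + 42294 + 44286 = 108036
Σ Rᵢ = 0 + 18 + 14 + 62 + 65 = 159
N̂ = 108036 / 159 ≈ 679.47 → 679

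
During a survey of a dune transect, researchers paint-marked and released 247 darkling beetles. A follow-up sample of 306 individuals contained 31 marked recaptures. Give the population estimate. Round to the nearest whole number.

If marked individuals mix randomly, R/C ≈ M/N, giving N ≈ M·C/R.
N = (247 × 306) / 31 = 75582 / 31 ≈ 2438.1 → 2438

N ≈ 2438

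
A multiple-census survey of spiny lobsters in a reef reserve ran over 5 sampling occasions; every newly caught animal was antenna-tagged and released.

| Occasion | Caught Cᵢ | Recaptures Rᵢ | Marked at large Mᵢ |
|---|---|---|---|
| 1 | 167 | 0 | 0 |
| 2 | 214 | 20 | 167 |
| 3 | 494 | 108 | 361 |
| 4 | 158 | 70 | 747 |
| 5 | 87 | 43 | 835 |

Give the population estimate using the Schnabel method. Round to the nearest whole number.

Σ MᵢCᵢ = 0·167 + 167·214 + 361·494 + 747·158 + 835·87 = 0 + 35738 + 178334 + 118026 + 72645 = 404743
Σ Rᵢ = 0 + 20 + 108 + 70 + 43 = 241
N̂ = 404743 / 241 ≈ 1679.4 → 1679

N ≈ 1679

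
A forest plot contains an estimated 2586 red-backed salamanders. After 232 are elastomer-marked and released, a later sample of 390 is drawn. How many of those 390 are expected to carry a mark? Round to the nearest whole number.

The marked fraction of the population is 232/2586, so in a sample of 390 expect C·(M/N) marked.
E[R] = 232 × 390 / 2586 = 90480 / 2586 ≈ 35.0 → 35

expected recaptures ≈ 35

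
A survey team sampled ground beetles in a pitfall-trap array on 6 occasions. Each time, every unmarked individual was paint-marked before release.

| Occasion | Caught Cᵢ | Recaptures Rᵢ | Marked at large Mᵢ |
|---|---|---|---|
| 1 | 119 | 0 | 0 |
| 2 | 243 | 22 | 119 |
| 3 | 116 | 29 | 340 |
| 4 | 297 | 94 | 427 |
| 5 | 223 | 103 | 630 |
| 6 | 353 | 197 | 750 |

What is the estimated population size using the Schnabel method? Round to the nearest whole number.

N ≈ 1349

Σ MᵢCᵢ = 0·119 + 119·243 + 340·116 + 427·297 + 630·223 + 750·353 = 0 + 28917 + 39440 + 126819 + 140490 + 264750 = 600416
Σ Rᵢ = 0 + 22 + 29 + 94 + 103 + 197 = 445
N̂ = 600416 / 445 ≈ 1349.2 → 1349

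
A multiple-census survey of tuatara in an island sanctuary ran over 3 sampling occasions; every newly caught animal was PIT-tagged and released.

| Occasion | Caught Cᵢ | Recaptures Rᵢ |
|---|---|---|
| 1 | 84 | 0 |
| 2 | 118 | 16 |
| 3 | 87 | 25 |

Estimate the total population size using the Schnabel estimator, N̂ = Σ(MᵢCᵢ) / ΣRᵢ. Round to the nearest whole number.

N ≈ 636

Marked at large before each occasion: Mᵢ = Σⱼ<ᵢ (Cⱼ − Rⱼ) → M1=0, M2=84, M3=186
Σ MᵢCᵢ = 0·84 + 84·118 + 186·87 = 0 + 9912 + 16182 = 26094
Σ Rᵢ = 0 + 16 + 25 = 41
N̂ = 26094 / 41 ≈ 636.4 → 636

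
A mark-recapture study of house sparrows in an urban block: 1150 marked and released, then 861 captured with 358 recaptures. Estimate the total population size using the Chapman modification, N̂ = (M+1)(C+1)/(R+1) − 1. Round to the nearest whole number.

N ≈ 2763

N̂ = (1150+1)(861+1)/(358+1) − 1 = 1151·862/359 − 1
= 992162/359 − 1 ≈ 2763.7 − 1 ≈ 2762.7 → 2763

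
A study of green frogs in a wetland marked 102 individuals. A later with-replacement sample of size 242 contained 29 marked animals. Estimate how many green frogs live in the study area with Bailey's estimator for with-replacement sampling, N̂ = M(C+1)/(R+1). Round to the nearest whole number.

N̂ = 102·(242+1)/(29+1) = 102·243/30 = 24786/30 ≈ 826.2 → 826

N ≈ 826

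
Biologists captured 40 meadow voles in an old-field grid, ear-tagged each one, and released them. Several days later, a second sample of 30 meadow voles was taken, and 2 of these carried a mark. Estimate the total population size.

Lincoln-Petersen assumes M/N = R/C, so N = M·C / R.
N = (40 × 30) / 2 = 1200 / 2 = 600

N = 600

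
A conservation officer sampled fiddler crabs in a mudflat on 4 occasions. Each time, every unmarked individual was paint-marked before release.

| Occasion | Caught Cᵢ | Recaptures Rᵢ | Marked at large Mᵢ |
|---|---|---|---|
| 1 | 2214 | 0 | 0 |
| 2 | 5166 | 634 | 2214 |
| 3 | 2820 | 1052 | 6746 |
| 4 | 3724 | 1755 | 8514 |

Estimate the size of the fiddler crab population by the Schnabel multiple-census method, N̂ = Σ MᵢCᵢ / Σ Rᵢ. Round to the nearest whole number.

Σ MᵢCᵢ = 0·2214 + 2214·5166 + 6746·2820 + 8514·3724 = 0 + 11437524 + 19023720 + 31706136 = 62167380
Σ Rᵢ = 0 + 634 + 1052 + 1755 = 3441
N̂ = 62167380 / 3441 ≈ 18066.7 → 18067

N ≈ 18,067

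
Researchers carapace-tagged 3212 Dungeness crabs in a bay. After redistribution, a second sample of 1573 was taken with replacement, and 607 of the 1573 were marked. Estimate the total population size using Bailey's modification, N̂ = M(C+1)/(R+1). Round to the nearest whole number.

N ≈ 8315

N̂ = 3212·(1573+1)/(607+1) = 3212·1574/608 = 5055688/608 ≈ 8315.3 → 8315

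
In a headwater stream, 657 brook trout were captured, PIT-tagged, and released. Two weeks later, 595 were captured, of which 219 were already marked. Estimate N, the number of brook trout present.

N = 1785

N = (657 × 595) / 219 = 390915 / 219 = 1785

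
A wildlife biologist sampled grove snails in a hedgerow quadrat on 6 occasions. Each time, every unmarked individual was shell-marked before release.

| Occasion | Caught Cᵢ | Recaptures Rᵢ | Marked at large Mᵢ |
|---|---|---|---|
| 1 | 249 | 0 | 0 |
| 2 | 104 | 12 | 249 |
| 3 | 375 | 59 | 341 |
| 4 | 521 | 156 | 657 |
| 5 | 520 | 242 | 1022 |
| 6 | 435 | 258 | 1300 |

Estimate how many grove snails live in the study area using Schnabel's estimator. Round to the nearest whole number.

N ≈ 2191

Σ MᵢCᵢ = 0·249 + 249·104 + 341·375 + 657·521 + 1022·520 + 1300·435 = 0 + 25896 + 127875 + 342297 + 531440 + 565500 = 1593008
Σ Rᵢ = 0 + 12 + 59 + 156 + 242 + 258 = 727
N̂ = 1593008 / 727 ≈ 2191.2 → 2191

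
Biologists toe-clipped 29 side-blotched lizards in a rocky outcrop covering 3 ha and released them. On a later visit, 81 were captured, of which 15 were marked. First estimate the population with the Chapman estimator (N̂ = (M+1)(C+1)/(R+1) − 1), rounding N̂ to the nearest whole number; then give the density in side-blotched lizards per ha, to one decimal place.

N̂ = 30·82/16 − 1 = 2460/16 − 1 ≈ 152.8 → 153
Density = N̂ / area = 153 / 3 = 51.0 per ha

density ≈ 51.0 side-blotched lizards per ha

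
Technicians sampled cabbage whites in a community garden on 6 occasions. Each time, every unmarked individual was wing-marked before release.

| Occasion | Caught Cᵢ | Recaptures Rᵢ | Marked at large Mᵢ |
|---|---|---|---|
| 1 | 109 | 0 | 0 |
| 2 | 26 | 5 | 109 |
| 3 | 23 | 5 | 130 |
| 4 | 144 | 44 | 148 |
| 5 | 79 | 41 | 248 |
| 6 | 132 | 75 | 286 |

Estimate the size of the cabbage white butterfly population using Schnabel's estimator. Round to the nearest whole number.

Σ MᵢCᵢ = 0·109 + 109·26 + 130·23 + 148·144 + 248·79 + 286·132 = 0 + 2834 + 2990 + 21312 + 19592 + 37752 = 84480
Σ Rᵢ = 0 + 5 + 5 + 44 + 41 + 75 = 170
N̂ = 84480 / 170 ≈ 496.9 → 497

N ≈ 497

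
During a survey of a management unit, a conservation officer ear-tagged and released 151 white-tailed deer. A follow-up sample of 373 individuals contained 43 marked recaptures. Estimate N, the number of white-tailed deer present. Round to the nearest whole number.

N = (151 × 373) / 43 = 56323 / 43 ≈ 1309.8 → 1310

N ≈ 1310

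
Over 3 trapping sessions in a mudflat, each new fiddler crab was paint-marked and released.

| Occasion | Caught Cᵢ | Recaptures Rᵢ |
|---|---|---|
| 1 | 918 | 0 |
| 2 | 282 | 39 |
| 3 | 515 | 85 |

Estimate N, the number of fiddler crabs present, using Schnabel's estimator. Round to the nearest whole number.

Marked at large before each occasion: Mᵢ = Σⱼ<ᵢ (Cⱼ − Rⱼ) → M1=0, M2=918, M3=1161
Σ MᵢCᵢ = 0·918 + 918·282 + 1161·515 = 0 + 258876 + 597915 = 856791
Σ Rᵢ = 0 + 39 + 85 = 124
N̂ = 856791 / 124 ≈ 6909.6 → 6910

N ≈ 6910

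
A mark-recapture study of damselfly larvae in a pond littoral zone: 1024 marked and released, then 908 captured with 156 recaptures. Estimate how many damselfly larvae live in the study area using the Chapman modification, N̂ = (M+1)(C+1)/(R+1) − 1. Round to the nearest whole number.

N ≈ 5934

N̂ = (1024+1)(908+1)/(156+1) − 1 = 1025·909/157 − 1
= 931725/157 − 1 ≈ 5934.6 − 1 ≈ 5933.6 → 5934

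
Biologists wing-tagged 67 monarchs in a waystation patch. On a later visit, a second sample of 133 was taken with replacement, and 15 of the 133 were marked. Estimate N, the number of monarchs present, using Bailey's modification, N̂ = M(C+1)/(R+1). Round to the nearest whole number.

N ≈ 561

N̂ = 67·(133+1)/(15+1) = 67·134/16 = 8978/16 ≈ 561.1 → 561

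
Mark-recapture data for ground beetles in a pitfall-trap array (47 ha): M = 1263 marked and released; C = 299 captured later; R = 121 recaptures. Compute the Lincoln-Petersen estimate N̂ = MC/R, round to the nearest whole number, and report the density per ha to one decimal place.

density ≈ 66.4 ground beetles per ha

N̂ = 1263·299/121 = 377637/121 ≈ 3121.0 → 3121
Density = N̂ / area = 3121 / 47 ≈ 66.40 → 66.4 per ha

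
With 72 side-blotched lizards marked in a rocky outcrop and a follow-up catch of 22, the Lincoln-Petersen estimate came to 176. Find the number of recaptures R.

From N = M·C/R: R = M·C / N = 72·22 / 176 = 1584 / 176 = 9.

R = 9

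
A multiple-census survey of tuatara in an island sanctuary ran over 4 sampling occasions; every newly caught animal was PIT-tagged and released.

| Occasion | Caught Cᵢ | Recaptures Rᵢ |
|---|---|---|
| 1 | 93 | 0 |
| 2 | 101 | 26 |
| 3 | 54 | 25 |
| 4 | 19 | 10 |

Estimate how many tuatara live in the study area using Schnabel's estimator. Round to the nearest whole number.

N ≈ 364

Marked at large before each occasion: Mᵢ = Σⱼ<ᵢ (Cⱼ − Rⱼ) → M1=0, M2=93, M3=168, M4=197
Σ MᵢCᵢ = 0·93 + 93·101 + 168·54 + 197·19 = 0 + 9393 + 9072 + 3743 = 22208
Σ Rᵢ = 0 + 26 + 25 + 10 = 61
N̂ = 22208 / 61 ≈ 364.1 → 364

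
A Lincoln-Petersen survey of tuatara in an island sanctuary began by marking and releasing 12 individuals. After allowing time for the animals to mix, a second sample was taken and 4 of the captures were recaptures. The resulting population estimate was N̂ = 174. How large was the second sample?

From N = M·C/R: C = N·R / M = 174·4 / 12 = 696 / 12 = 58.

C = 58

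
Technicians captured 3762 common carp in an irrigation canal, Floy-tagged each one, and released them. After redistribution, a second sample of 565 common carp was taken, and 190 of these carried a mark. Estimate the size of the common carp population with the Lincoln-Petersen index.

Lincoln-Petersen assumes M/N = R/C, so N = M·C / R.
N = (3762 × 565) / 190 = 2125530 / 190 = 11187

N = 11,187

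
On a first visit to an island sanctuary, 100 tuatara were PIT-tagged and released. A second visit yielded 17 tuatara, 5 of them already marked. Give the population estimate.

N = 340

N = (100 × 17) / 5 = 1700 / 5 = 340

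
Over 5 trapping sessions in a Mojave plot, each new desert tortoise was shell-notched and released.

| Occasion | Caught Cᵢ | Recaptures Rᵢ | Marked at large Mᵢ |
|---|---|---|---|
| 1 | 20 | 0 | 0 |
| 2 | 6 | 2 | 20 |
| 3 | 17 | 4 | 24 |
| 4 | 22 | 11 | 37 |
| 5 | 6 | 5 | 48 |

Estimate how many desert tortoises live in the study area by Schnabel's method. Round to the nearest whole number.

Σ MᵢCᵢ = 0·20 + 20·6 + 24·17 + 37·22 + 48·6 = 0 + 120 + 408 + 814 + 288 = 1630
Σ Rᵢ = 0 + 2 + 4 + 11 + 5 = 22
N̂ = 1630 / 22 ≈ 74.1 → 74

N ≈ 74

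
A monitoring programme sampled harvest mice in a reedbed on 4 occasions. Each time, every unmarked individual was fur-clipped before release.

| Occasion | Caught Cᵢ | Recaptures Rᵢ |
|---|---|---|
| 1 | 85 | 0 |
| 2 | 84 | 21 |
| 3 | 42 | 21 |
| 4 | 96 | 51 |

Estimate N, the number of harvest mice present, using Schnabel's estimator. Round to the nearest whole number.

Marked at large before each occasion: Mᵢ = Σⱼ<ᵢ (Cⱼ − Rⱼ) → M1=0, M2=85, M3=148, M4=169
Σ MᵢCᵢ = 0·85 + 85·84 + 148·42 + 169·96 = 0 + 7140 + 6216 + 16224 = 29580
Σ Rᵢ = 0 + 21 + 21 + 51 = 93
N̂ = 29580 / 93 ≈ 318.1 → 318

N ≈ 318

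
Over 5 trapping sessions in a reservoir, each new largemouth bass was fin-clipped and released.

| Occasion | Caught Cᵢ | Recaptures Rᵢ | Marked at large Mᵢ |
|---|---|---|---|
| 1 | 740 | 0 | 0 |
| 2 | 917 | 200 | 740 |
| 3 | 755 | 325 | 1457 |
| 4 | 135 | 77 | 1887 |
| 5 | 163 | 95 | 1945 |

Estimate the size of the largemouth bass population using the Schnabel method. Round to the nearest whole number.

N ≈ 3372

Σ MᵢCᵢ = 0·740 + 740·917 + 1457·755 + 1887·135 + 1945·163 = 0 + 678580 + 1100035 + 254745 + 317035 = 2350395
Σ Rᵢ = 0 + 200 + 325 + 77 + 95 = 697
N̂ = 2350395 / 697 ≈ 3372.2 → 3372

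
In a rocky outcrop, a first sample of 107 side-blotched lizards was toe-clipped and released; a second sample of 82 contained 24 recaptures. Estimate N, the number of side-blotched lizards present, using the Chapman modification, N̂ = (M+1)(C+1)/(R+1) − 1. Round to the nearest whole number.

N ≈ 358

N̂ = (107+1)(82+1)/(24+1) − 1 = 108·83/25 − 1
= 8964/25 − 1 ≈ 358.6 − 1 ≈ 357.6 → 358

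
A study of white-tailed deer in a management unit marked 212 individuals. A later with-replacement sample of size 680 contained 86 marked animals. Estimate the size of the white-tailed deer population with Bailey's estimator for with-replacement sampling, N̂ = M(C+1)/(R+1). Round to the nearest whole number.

N̂ = 212·(680+1)/(86+1) = 212·681/87 = 144372/87 ≈ 1659.4 → 1659

N ≈ 1659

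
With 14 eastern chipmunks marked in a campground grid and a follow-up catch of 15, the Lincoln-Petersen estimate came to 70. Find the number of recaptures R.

From N = M·C/R: R = M·C / N = 14·15 / 70 = 210 / 70 = 3.

R = 3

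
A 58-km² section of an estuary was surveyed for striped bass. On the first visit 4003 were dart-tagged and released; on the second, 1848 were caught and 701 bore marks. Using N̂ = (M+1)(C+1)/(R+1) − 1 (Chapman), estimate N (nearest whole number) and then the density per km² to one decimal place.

density ≈ 181.8 striped bass per km²

N̂ = 4004·1849/702 − 1 = 7403396/702 − 1 ≈ 10545.1 → 10545
Density = N̂ / area = 10545 / 58 ≈ 181.81 → 181.8 per km²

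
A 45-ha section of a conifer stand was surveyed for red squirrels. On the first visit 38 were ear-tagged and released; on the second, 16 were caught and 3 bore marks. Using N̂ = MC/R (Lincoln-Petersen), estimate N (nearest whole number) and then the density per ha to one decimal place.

density ≈ 4.5 red squirrels per ha

N̂ = 38·16/3 = 608/3 ≈ 202.7 → 203
Density = N̂ / area = 203 / 45 ≈ 4.51 → 4.5 per ha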